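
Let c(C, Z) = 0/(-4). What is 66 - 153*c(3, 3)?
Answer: 66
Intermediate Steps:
c(C, Z) = 0 (c(C, Z) = 0*(-¼) = 0)
66 - 153*c(3, 3) = 66 - 153*0 = 66 + 0 = 66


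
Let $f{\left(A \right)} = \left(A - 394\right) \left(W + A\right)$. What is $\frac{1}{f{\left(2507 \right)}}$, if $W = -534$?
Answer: $\frac{1}{4168949} \approx 2.3987 \cdot 10^{-7}$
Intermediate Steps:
$f{\left(A \right)} = \left(-534 + A\right) \left(-394 + A\right)$ ($f{\left(A \right)} = \left(A - 394\right) \left(-534 + A\right) = \left(-394 + A\right) \left(-534 + A\right) = \left(-534 + A\right) \left(-394 + A\right)$)
$\frac{1}{f{\left(2507 \right)}} = \frac{1}{210396 + 2507^{2} - 2326496} = \frac{1}{210396 + 6285049 - 2326496} = \frac{1}{4168949}$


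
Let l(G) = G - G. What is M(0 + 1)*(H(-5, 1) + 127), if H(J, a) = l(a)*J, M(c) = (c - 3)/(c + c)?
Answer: -127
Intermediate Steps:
l(G) = 0
M(c) = (-3 + c)/(2*c) (M(c) = (-3 + c)/((2*c)) = (-3 + c)*(1/(2*c)) = (-3 + c)/(2*c))
H(J, a) = 0 (H(J, a) = 0*J = 0)
M(0 + 1)*(H(-5, 1) + 127) = ((-3 + (0 + 1))/(2*(0 + 1)))*(0 + 127) = ((1/2)*(-3 + 1)/1)*127 = ((1/2)*1*(-2))*127 = -1*127 = -127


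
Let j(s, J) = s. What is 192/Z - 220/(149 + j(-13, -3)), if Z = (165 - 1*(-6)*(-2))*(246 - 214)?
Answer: -161/102 ≈ -1.5784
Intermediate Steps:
Z = 4896 (Z = (165 + 6*(-2))*32 = (165 - 12)*32 = 153*32 = 4896)
192/Z - 220/(149 + j(-13, -3)) = 192/4896 - 220/(149 - 13) = 192*(1/4896) - 220/136 = 2/51 - 220*1/136 = 2/51 - 55/34 = -161/102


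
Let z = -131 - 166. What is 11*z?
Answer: -3267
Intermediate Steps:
z = -297
11*z = 11*(-297) = -3267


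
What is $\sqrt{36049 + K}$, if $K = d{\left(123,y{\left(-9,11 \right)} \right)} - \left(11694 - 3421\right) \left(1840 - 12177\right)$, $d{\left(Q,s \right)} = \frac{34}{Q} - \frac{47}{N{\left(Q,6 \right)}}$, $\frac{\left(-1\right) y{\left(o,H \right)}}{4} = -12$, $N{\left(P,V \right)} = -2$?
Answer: $\frac{\sqrt{5177390328654}}{246} \approx 9249.5$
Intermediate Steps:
$y{\left(o,H \right)} = 48$ ($y{\left(o,H \right)} = \left(-4\right) \left(-12\right) = 48$)
$d{\left(Q,s \right)} = \frac{47}{2} + \frac{34}{Q}$ ($d{\left(Q,s \right)} = \frac{34}{Q} - \frac{47}{-2} = \frac{34}{Q} - - \frac{47}{2} = \frac{34}{Q} + \frac{47}{2} = \frac{47}{2} + \frac{34}{Q}$)
$K = \frac{21037434095}{246}$ ($K = \left(\frac{47}{2} + \frac{34}{123}\right) - \left(11694 - 3421\right) \left(1840 - 12177\right) = \left(\frac{47}{2} + 34 \cdot \frac{1}{123}\right) - 8273 \left(-10337\right) = \left(\frac{47}{2} + \frac{34}{123}\right) - -85518001 = \frac{5849}{246} + 85518001 = \frac{21037434095}{246} \approx 8.5518 \cdot 10^{7}$)
$\sqrt{36049 + K} = \sqrt{36049 + \frac{21037434095}{246}} = \sqrt{\frac{21046302149}{246}} = \frac{\sqrt{5177390328654}}{246}$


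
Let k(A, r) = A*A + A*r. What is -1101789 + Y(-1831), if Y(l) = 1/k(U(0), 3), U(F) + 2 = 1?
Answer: -2203579/2 ≈ -1.1018e+6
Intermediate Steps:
U(F) = -1 (U(F) = -2 + 1 = -1)
k(A, r) = A² + A*r
Y(l) = -½ (Y(l) = 1/(-(-1 + 3)) = 1/(-1*2) = 1/(-2) = -½)
-1101789 + Y(-1831) = -1101789 - ½ = -2203579/2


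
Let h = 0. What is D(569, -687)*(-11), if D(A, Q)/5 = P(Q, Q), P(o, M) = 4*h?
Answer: 0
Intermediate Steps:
P(o, M) = 0 (P(o, M) = 4*0 = 0)
D(A, Q) = 0 (D(A, Q) = 5*0 = 0)
D(569, -687)*(-11) = 0*(-11) = 0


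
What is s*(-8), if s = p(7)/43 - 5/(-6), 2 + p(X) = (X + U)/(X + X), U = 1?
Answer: -5780/903 ≈ -6.4009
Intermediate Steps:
p(X) = -2 + (1 + X)/(2*X) (p(X) = -2 + (X + 1)/(X + X) = -2 + (1 + X)/((2*X)) = -2 + (1 + X)*(1/(2*X)) = -2 + (1 + X)/(2*X))
s = 1445/1806 (s = ((½)*(1 - 3*7)/7)/43 - 5/(-6) = ((½)*(⅐)*(1 - 21))*(1/43) - 5*(-⅙) = ((½)*(⅐)*(-20))*(1/43) + ⅚ = -10/7*1/43 + ⅚ = -10/301 + ⅚ = 1445/1806 ≈ 0.80011)
s*(-8) = (1445/1806)*(-8) = -5780/903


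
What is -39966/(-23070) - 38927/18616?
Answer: -25673139/71578520 ≈ -0.35867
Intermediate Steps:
-39966/(-23070) - 38927/18616 = -39966*(-1/23070) - 38927*1/18616 = 6661/3845 - 38927/18616 = -25673139/71578520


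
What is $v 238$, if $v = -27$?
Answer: $-6426$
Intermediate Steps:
$v 238 = \left(-27\right) 238 = -6426$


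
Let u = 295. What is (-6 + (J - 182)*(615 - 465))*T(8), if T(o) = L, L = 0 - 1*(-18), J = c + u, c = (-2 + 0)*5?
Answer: 277992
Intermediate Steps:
c = -10 (c = -2*5 = -10)
J = 285 (J = -10 + 295 = 285)
L = 18 (L = 0 + 18 = 18)
T(o) = 18
(-6 + (J - 182)*(615 - 465))*T(8) = (-6 + (285 - 182)*(615 - 465))*18 = (-6 + 103*150)*18 = (-6 + 15450)*18 = 15444*18 = 277992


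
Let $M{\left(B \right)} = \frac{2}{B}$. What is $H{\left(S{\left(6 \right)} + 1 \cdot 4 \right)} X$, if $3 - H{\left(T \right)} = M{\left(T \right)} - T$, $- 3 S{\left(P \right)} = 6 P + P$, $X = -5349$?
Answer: $\frac{181866}{5} \approx 36373.0$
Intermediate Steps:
$S{\left(P \right)} = - \frac{7 P}{3}$ ($S{\left(P \right)} = - \frac{6 P + P}{3} = - \frac{7 P}{3}$)
$H{\left(T \right)} = 3 + T - \frac{2}{T}$ ($H{\left(T \right)} = 3 - \left(\frac{2}{T} - T\right) = 3 - \left(- T + \frac{2}{T}\right) = 3 + \left(T - \frac{2}{T}\right) = 3 + T - \frac{2}{T}$)
$H{\left(S{\left(6 \right)} + 1 \cdot 4 \right)} X = \left(3 + \left(\left(- \frac{7}{3}\right) 6 + 1 \cdot 4\right) - \frac{2}{\left(- \frac{7}{3}\right) 6 + 1 \cdot 4}\right) \left(-5349\right) = \left(3 + \left(-14 + 4\right) - \frac{2}{-14 + 4}\right) \left(-5349\right) = \left(3 - 10 - \frac{2}{-10}\right) \left(-5349\right) = \left(3 - 10 - - \frac{1}{5}\right) \left(-5349\right) = \left(3 - 10 + \frac{1}{5}\right) \left(-5349\right) = \left(- \frac{34}{5}\right) \left(-5349\right) = \frac{181866}{5}$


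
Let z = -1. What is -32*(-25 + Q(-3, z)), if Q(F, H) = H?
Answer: 832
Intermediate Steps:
-32*(-25 + Q(-3, z)) = -32*(-25 - 1) = -32*(-26) = 832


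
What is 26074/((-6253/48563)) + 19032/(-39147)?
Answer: -16523096626470/81595397 ≈ -2.0250e+5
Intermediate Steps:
26074/((-6253/48563)) + 19032/(-39147) = 26074/((-6253*1/48563)) + 19032*(-1/39147) = 26074/(-6253/48563) - 6344/13049 = 26074*(-48563/6253) - 6344/13049 = -1266231662/6253 - 6344/13049 = -16523096626470/81595397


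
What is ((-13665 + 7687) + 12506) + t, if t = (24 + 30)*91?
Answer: 11442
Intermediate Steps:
t = 4914 (t = 54*91 = 4914)
((-13665 + 7687) + 12506) + t = ((-13665 + 7687) + 12506) + 4914 = (-5978 + 12506) + 4914 = 6528 + 4914 = 11442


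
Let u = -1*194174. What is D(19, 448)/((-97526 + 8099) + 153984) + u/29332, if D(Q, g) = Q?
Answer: -6267366805/946792962 ≈ -6.6196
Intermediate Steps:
u = -194174
D(19, 448)/((-97526 + 8099) + 153984) + u/29332 = 19/((-97526 + 8099) + 153984) - 194174/29332 = 19/(-89427 + 153984) - 194174*1/29332 = 19/64557 - 97087/14666 = -6267366805/946792962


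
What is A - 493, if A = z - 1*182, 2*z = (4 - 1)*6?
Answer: -666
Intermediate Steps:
z = 9 (z = ((4 - 1)*6)/2 = (3*6)/2 = (1/2)*18 = 9)
A = -173 (A = 9 - 1*182 = 9 - 182 = -173)
A - 493 = -173 - 493 = -666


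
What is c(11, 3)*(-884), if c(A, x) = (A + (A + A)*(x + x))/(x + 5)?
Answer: -31603/2 ≈ -15802.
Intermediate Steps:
c(A, x) = (A + 4*A*x)/(5 + x) (c(A, x) = (A + (2*A)*(2*x))/(5 + x) = (A + 4*A*x)/(5 + x))
c(11, 3)*(-884) = (11*(1 + 4*3)/(5 + 3))*(-884) = (11*(1 + 12)/8)*(-884) = (11*(1/8)*13)*(-884) = (143/8)*(-884) = -31603/2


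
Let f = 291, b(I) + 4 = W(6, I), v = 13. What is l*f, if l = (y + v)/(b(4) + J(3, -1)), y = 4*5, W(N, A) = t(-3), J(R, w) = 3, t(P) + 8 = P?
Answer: -3201/4 ≈ -800.25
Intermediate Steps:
t(P) = -8 + P
W(N, A) = -11 (W(N, A) = -8 - 3 = -11)
y = 20
b(I) = -15 (b(I) = -4 - 11 = -15)
l = -11/4 (l = (20 + 13)/(-15 + 3) = 33/(-12) = 33*(-1/12) = -11/4 ≈ -2.7500)
l*f = -11/4*291 = -3201/4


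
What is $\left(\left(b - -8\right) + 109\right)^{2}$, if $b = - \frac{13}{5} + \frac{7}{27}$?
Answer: $\frac{239599441}{18225} \approx 13147.0$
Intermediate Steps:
$b = - \frac{316}{135}$ ($b = \left(-13\right) \frac{1}{5} + 7 \cdot \frac{1}{27} = - \frac{13}{5} + \frac{7}{27} = - \frac{316}{135} \approx -2.3407$)
$\left(\left(b - -8\right) + 109\right)^{2} = \left(\left(- \frac{316}{135} - -8\right) + 109\right)^{2} = \left(\left(- \frac{316}{135} + 8\right) + 109\right)^{2} = \left(\frac{764}{135} + 109\right)^{2} = \left(\frac{15479}{135}\right)^{2} = \frac{239599441}{18225}$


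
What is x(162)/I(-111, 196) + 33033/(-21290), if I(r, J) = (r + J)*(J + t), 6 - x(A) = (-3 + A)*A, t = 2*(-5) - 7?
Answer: -42034287/12957094 ≈ -3.2441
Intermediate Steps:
t = -17 (t = -10 - 7 = -17)
x(A) = 6 - A*(-3 + A) (x(A) = 6 - (-3 + A)*A = 6 - A*(-3 + A))
I(r, J) = (-17 + J)*(J + r) (I(r, J) = (r + J)*(J - 17) = (J + r)*(-17 + J) = (-17 + J)*(J + r))
x(162)/I(-111, 196) + 33033/(-21290) = (6 - 1*162² + 3*162)/(196² - 17*196 - 17*(-111) + 196*(-111)) + 33033/(-21290) = (6 - 1*26244 + 486)/(38416 - 3332 + 1887 - 21756) + 33033*(-1/21290) = (6 - 26244 + 486)/15215 - 33033/21290 = -25752*1/15215 - 33033/21290 = -25752/15215 - 33033/21290 = -42034287/12957094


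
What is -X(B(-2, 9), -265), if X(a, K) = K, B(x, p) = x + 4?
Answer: 265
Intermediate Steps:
B(x, p) = 4 + x
-X(B(-2, 9), -265) = -1*(-265) = 265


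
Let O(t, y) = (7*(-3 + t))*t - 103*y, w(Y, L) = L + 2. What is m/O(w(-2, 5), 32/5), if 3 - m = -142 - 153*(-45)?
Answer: 8425/579 ≈ 14.551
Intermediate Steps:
w(Y, L) = 2 + L
O(t, y) = -103*y + t*(-21 + 7*t) (O(t, y) = (-21 + 7*t)*t - 103*y = t*(-21 + 7*t) - 103*y = -103*y + t*(-21 + 7*t))
m = -6740 (m = 3 - (-142 - 153*(-45)) = 3 - (-142 + 6885) = 3 - 1*6743 = 3 - 6743 = -6740)
m/O(w(-2, 5), 32/5) = -6740/(-3296/5 - 21*(2 + 5) + 7*(2 + 5)²) = -6740/(-3296/5 - 21*7 + 7*7²) = -6740/(-103*32/5 - 147 + 7*49) = -6740/(-3296/5 - 147 + 343) = -6740/(-2316/5) = -6740*(-5/2316) = 8425/579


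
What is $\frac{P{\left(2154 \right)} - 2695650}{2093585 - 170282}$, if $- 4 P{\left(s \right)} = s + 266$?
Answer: $- \frac{2696255}{1923303} \approx -1.4019$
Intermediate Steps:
$P{\left(s \right)} = - \frac{133}{2} - \frac{s}{4}$ ($P{\left(s \right)} = - \frac{s + 266}{4} = - \frac{266 + s}{4} = - \frac{133}{2} - \frac{s}{4}$)
$\frac{P{\left(2154 \right)} - 2695650}{2093585 - 170282} = \frac{\left(- \frac{133}{2} - \frac{1077}{2}\right) - 2695650}{2093585 - 170282} = \frac{\left(- \frac{133}{2} - \frac{1077}{2}\right) - 2695650}{1923303} = \left(-605 - 2695650\right) \frac{1}{1923303} = \left(-2696255\right) \frac{1}{1923303} = - \frac{2696255}{1923303}$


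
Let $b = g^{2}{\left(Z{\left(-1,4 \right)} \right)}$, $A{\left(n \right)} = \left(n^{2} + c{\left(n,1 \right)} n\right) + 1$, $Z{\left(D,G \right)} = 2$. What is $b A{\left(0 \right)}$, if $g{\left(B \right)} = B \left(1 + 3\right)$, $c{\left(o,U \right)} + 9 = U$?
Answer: $64$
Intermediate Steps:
$c{\left(o,U \right)} = -9 + U$
$g{\left(B \right)} = 4 B$ ($g{\left(B \right)} = B 4 = 4 B$)
$A{\left(n \right)} = 1 + n^{2} - 8 n$ ($A{\left(n \right)} = \left(n^{2} + \left(-9 + 1\right) n\right) + 1 = \left(n^{2} - 8 n\right) + 1 = 1 + n^{2} - 8 n$)
$b = 64$ ($b = \left(4 \cdot 2\right)^{2} = 8^{2} = 64$)
$b A{\left(0 \right)} = 64 \left(1 + 0^{2} - 0\right) = 64 \left(1 + 0 + 0\right) = 64 \cdot 1 = 64$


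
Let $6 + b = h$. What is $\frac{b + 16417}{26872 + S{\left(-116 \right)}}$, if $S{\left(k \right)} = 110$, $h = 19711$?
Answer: $\frac{18061}{13491} \approx 1.3387$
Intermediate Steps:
$b = 19705$ ($b = -6 + 19711 = 19705$)
$\frac{b + 16417}{26872 + S{\left(-116 \right)}} = \frac{19705 + 16417}{26872 + 110} = \frac{36122}{26982} = 36122 \cdot \frac{1}{26982} = \frac{18061}{13491}$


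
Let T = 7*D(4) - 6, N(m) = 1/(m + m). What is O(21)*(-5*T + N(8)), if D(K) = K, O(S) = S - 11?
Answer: -8795/8 ≈ -1099.4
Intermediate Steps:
N(m) = 1/(2*m)
O(S) = -11 + S
T = 22 (T = 7*4 - 6 = 28 - 6 = 22)
O(21)*(-5*T + N(8)) = (-11 + 21)*(-5*22 + (1/2)/8) = 10*(-110 + (1/2)*(1/8)) = 10*(-110 + 1/16) = 10*(-1759/16) = -8795/8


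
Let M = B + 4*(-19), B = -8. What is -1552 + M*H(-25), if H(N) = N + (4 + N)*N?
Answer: -43552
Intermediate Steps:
H(N) = N + N*(4 + N)
M = -84 (M = -8 + 4*(-19) = -8 - 76 = -84)
-1552 + M*H(-25) = -1552 - (-2100)*(5 - 25) = -1552 - (-2100)*(-20) = -1552 - 84*500 = -1552 - 42000 = -43552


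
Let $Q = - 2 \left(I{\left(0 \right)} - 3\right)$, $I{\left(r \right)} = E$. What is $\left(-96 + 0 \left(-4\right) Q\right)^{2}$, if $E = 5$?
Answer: $9216$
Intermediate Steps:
$I{\left(r \right)} = 5$
$Q = -4$ ($Q = - 2 \left(5 - 3\right) = \left(-2\right) 2 = -4$)
$\left(-96 + 0 \left(-4\right) Q\right)^{2} = \left(-96 + 0 \left(-4\right) \left(-4\right)\right)^{2} = \left(-96 + 0 \left(-4\right)\right)^{2} = \left(-96 + 0\right)^{2} = \left(-96\right)^{2} = 9216$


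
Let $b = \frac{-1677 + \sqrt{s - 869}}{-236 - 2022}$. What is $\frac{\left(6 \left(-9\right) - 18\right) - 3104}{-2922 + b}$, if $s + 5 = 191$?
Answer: $\frac{11826008569548}{10877460312071} - \frac{1792852 i \sqrt{683}}{10877460312071} \approx 1.0872 - 4.3075 \cdot 10^{-6} i$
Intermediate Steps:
$s = 186$ ($s = -5 + 191 = 186$)
$b = \frac{1677}{2258} - \frac{i \sqrt{683}}{2258}$ ($b = \frac{-1677 + \sqrt{186 - 869}}{-236 - 2022} = \frac{-1677 + \sqrt{-683}}{-2258} = \left(-1677 + i \sqrt{683}\right) \left(- \frac{1}{2258}\right) = \frac{1677}{2258} - \frac{i \sqrt{683}}{2258} \approx 0.74269 - 0.011574 i$)
$\frac{\left(6 \left(-9\right) - 18\right) - 3104}{-2922 + b} = \frac{\left(6 \left(-9\right) - 18\right) - 3104}{-2922 + \left(\frac{1677}{2258} - \frac{i \sqrt{683}}{2258}\right)} = \frac{\left(-54 - 18\right) - 3104}{- \frac{6596199}{2258} - \frac{i \sqrt{683}}{2258}} = \frac{-72 - 3104}{- \frac{6596199}{2258} - \frac{i \sqrt{683}}{2258}} = - \frac{3176}{- \frac{6596199}{2258} - \frac{i \sqrt{683}}{2258}}$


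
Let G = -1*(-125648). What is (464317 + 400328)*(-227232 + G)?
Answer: -87834097680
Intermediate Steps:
G = 125648
(464317 + 400328)*(-227232 + G) = (464317 + 400328)*(-227232 + 125648) = 864645*(-101584) = -87834097680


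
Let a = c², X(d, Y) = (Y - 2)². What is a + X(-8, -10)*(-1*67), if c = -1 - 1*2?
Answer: -9639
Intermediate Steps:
X(d, Y) = (-2 + Y)²
c = -3 (c = -1 - 2 = -3)
a = 9 (a = (-3)² = 9)
a + X(-8, -10)*(-1*67) = 9 + (-2 - 10)²*(-1*67) = 9 + (-12)²*(-67) = 9 + 144*(-67) = 9 - 9648 = -9639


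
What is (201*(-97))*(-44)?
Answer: 857868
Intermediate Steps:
(201*(-97))*(-44) = -19497*(-44) = 857868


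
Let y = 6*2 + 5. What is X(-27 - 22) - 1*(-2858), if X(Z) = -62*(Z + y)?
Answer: 4842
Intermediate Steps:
y = 17 (y = 12 + 5 = 17)
X(Z) = -1054 - 62*Z (X(Z) = -62*(Z + 17) = -62*(17 + Z) = -1054 - 62*Z)
X(-27 - 22) - 1*(-2858) = (-1054 - 62*(-27 - 22)) - 1*(-2858) = (-1054 - 62*(-49)) + 2858 = (-1054 + 3038) + 2858 = 1984 + 2858 = 4842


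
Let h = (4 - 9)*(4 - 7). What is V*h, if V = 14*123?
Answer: 25830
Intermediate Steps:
h = 15 (h = -5*(-3) = 15)
V = 1722
V*h = 1722*15 = 25830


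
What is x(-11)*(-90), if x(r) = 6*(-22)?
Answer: 11880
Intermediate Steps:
x(r) = -132
x(-11)*(-90) = -132*(-90) = 11880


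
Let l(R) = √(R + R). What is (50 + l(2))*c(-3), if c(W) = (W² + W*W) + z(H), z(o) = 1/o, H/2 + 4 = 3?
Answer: 910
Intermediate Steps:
l(R) = √2*√R (l(R) = √(2*R) = √2*√R)
H = -2 (H = -8 + 2*3 = -8 + 6 = -2)
c(W) = -½ + 2*W² (c(W) = (W² + W*W) + 1/(-2) = (W² + W²) - ½ = 2*W² - ½ = -½ + 2*W²)
(50 + l(2))*c(-3) = (50 + √2*√2)*(-½ + 2*(-3)²) = (50 + 2)*(-½ + 2*9) = 52*(-½ + 18) = 52*(35/2) = 910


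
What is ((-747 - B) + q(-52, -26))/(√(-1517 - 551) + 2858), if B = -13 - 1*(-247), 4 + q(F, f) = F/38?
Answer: -26780889/77617204 + 18741*I*√517/77617204 ≈ -0.34504 + 0.0054901*I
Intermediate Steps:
q(F, f) = -4 + F/38
B = 234 (B = -13 + 247 = 234)
((-747 - B) + q(-52, -26))/(√(-1517 - 551) + 2858) = ((-747 - 1*234) + (-4 + (1/38)*(-52)))/(√(-1517 - 551) + 2858) = ((-747 - 234) + (-4 - 26/19))/(√(-2068) + 2858) = (-981 - 102/19)/(2*I*√517 + 2858) = -18741/(19*(2858 + 2*I*√517))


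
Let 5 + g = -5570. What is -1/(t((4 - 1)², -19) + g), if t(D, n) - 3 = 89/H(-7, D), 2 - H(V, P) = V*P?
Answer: 65/362091 ≈ 0.00017951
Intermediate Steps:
g = -5575 (g = -5 - 5570 = -5575)
H(V, P) = 2 - P*V (H(V, P) = 2 - V*P = 2 - P*V)
t(D, n) = 3 + 89/(2 + 7*D) (t(D, n) = 3 + 89/(2 - 1*D*(-7)) = 3 + 89/(2 + 7*D))
-1/(t((4 - 1)², -19) + g) = -1/((95 + 21*(4 - 1)²)/(2 + 7*(4 - 1)²) - 5575) = -1/((95 + 21*3²)/(2 + 7*3²) - 5575) = -1/((95 + 21*9)/(2 + 7*9) - 5575) = -1/((95 + 189)/(2 + 63) - 5575) = -1/(284/65 - 5575) = -1/(-362091/65) = -1*(-65/362091) = 65/362091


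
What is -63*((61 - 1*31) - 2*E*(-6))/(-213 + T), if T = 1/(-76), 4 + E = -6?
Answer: -430920/16189 ≈ -26.618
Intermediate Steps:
E = -10 (E = -4 - 6 = -10)
T = -1/76 ≈ -0.013158
-63*((61 - 1*31) - 2*E*(-6))/(-213 + T) = -63*((61 - 1*31) - 2*(-10)*(-6))/(-213 - 1/76) = -63*((61 - 31) + 20*(-6))/(-16189/76) = -63*(30 - 120)*(-76)/16189 = -(-5670)*(-76)/16189 = -63*6840/16189 = -430920/16189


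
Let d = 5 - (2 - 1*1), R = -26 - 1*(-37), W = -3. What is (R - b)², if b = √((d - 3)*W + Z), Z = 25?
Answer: (11 - √22)² ≈ 39.811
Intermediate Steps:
R = 11 (R = -26 + 37 = 11)
d = 4 (d = 5 - (2 - 1) = 5 - 1*1 = 5 - 1 = 4)
b = √22 (b = √((4 - 3)*(-3) + 25) = √(1*(-3) + 25) = √(-3 + 25) = √22 ≈ 4.6904)
(R - b)² = (11 - √22)²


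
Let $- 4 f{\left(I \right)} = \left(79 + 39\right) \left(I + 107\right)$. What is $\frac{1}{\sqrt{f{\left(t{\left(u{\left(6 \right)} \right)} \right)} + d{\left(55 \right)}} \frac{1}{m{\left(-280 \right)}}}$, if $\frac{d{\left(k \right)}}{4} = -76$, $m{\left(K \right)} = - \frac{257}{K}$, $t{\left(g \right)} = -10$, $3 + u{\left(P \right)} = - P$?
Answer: $- \frac{257 i \sqrt{12662}}{1772680} \approx - 0.016314 i$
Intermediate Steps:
$u{\left(P \right)} = -3 - P$
$f{\left(I \right)} = - \frac{6313}{2} - \frac{59 I}{2}$ ($f{\left(I \right)} = - \frac{\left(79 + 39\right) \left(I + 107\right)}{4} = - \frac{118 \left(107 + I\right)}{4} = - \frac{12626 + 118 I}{4} = - \frac{6313}{2} - \frac{59 I}{2}$)
$d{\left(k \right)} = -304$ ($d{\left(k \right)} = 4 \left(-76\right) = -304$)
$\frac{1}{\sqrt{f{\left(t{\left(u{\left(6 \right)} \right)} \right)} + d{\left(55 \right)}} \frac{1}{m{\left(-280 \right)}}} = \frac{1}{\sqrt{\left(- \frac{6313}{2} - -295\right) - 304} \frac{1}{\left(-257\right) \frac{1}{-280}}} = \frac{1}{\sqrt{\left(- \frac{6313}{2} + 295\right) - 304} \frac{1}{\left(-257\right) \left(- \frac{1}{280}\right)}} = \frac{1}{\sqrt{- \frac{5723}{2} - 304} \frac{1}{\frac{257}{280}}} = \frac{1}{\sqrt{- \frac{6331}{2}} \cdot \frac{280}{257}} = \frac{1}{\frac{i \sqrt{12662}}{2} \cdot \frac{280}{257}} = \frac{1}{\frac{140}{257} i \sqrt{12662}} = - \frac{257 i \sqrt{12662}}{1772680}$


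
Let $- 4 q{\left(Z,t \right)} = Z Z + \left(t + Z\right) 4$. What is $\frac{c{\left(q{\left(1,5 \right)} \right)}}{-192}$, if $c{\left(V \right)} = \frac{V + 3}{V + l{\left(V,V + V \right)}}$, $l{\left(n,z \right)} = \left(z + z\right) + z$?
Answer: $- \frac{13}{33600} \approx -0.0003869$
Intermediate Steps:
$l{\left(n,z \right)} = 3 z$ ($l{\left(n,z \right)} = 2 z + z = 3 z$)
$q{\left(Z,t \right)} = - Z - t - \frac{Z^{2}}{4}$ ($q{\left(Z,t \right)} = - \frac{Z Z + \left(t + Z\right) 4}{4} = - \frac{Z^{2} + \left(Z + t\right) 4}{4} = - \frac{Z^{2} + \left(4 Z + 4 t\right)}{4} = - \frac{Z^{2} + 4 Z + 4 t}{4} = - Z - t - \frac{Z^{2}}{4}$)
$c{\left(V \right)} = \frac{3 + V}{7 V}$ ($c{\left(V \right)} = \frac{V + 3}{V + 3 \left(V + V\right)} = \frac{3 + V}{V + 3 \cdot 2 V} = \frac{3 + V}{V + 6 V} = \frac{3 + V}{7 V}$)
$\frac{c{\left(q{\left(1,5 \right)} \right)}}{-192} = \frac{\frac{1}{7} \frac{1}{\left(-1\right) 1 - 5 - \frac{1^{2}}{4}} \left(3 - \left(6 + \frac{1}{4}\right)\right)}{-192} = \frac{3 - \frac{25}{4}}{7 \left(-1 - 5 - \frac{1}{4}\right)} \left(- \frac{1}{192}\right) = \frac{3 - \frac{25}{4}}{7 \left(- \frac{25}{4}\right)} \left(- \frac{1}{192}\right) = \frac{1}{7} \left(- \frac{4}{25}\right) \left(- \frac{13}{4}\right) \left(- \frac{1}{192}\right) = \frac{13}{175} \left(- \frac{1}{192}\right) = - \frac{13}{33600}$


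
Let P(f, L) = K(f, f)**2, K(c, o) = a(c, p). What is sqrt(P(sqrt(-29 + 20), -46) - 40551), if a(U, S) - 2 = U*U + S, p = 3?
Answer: 11*I*sqrt(335) ≈ 201.33*I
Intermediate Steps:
a(U, S) = 2 + S + U**2 (a(U, S) = 2 + (U*U + S) = 2 + (U**2 + S) = 2 + (S + U**2) = 2 + S + U**2)
K(c, o) = 5 + c**2 (K(c, o) = 2 + 3 + c**2 = 5 + c**2)
P(f, L) = (5 + f**2)**2
sqrt(P(sqrt(-29 + 20), -46) - 40551) = sqrt((5 + (sqrt(-29 + 20))**2)**2 - 40551) = sqrt((5 + (sqrt(-9))**2)**2 - 40551) = sqrt((5 + (3*I)**2)**2 - 40551) = sqrt((5 - 9)**2 - 40551) = sqrt((-4)**2 - 40551) = sqrt(16 - 40551) = sqrt(-40535) = 11*I*sqrt(335)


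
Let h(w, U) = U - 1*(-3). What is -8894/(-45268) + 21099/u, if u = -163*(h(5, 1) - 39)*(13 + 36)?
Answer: 1720691381/6327221530 ≈ 0.27195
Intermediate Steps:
h(w, U) = 3 + U (h(w, U) = U + 3 = 3 + U)
u = 279545 (u = -163*((3 + 1) - 39)*(13 + 36) = -163*(4 - 39)*49 = -(-5705)*49 = -163*(-1715) = 279545)
-8894/(-45268) + 21099/u = -8894/(-45268) + 21099/279545 = -8894*(-1/45268) + 21099*(1/279545) = 4447/22634 + 21099/279545 = 1720691381/6327221530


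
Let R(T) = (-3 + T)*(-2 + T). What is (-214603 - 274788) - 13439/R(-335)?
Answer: -55744584685/113906 ≈ -4.8939e+5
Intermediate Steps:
(-214603 - 274788) - 13439/R(-335) = (-214603 - 274788) - 13439/(6 + (-335)² - 5*(-335)) = -489391 - 13439/(6 + 112225 + 1675) = -489391 - 13439/113906 = -55744584685/113906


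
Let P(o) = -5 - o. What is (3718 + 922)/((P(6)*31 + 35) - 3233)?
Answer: -4640/3539 ≈ -1.3111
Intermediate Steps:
(3718 + 922)/((P(6)*31 + 35) - 3233) = (3718 + 922)/(((-5 - 1*6)*31 + 35) - 3233) = 4640/(((-5 - 6)*31 + 35) - 3233) = 4640/((-11*31 + 35) - 3233) = 4640/((-341 + 35) - 3233) = 4640/(-306 - 3233) = 4640/(-3539) = 4640*(-1/3539) = -4640/3539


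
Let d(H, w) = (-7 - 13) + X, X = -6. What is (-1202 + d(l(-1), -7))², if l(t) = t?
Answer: 1507984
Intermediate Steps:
d(H, w) = -26 (d(H, w) = (-7 - 13) - 6 = -20 - 6 = -26)
(-1202 + d(l(-1), -7))² = (-1202 - 26)² = (-1228)² = 1507984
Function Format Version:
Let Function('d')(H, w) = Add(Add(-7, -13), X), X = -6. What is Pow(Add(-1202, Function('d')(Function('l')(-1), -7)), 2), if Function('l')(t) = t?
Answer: 1507984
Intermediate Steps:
Function('d')(H, w) = -26 (Function('d')(H, w) = Add(Add(-7, -13), -6) = Add(-20, -6) = -26)
Pow(Add(-1202, Function('d')(Function('l')(-1), -7)), 2) = Pow(Add(-1202, -26), 2) = Pow(-1228, 2) = 1507984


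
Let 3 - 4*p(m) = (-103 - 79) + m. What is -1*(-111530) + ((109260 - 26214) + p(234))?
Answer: 778255/4 ≈ 1.9456e+5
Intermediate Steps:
p(m) = 185/4 - m/4 (p(m) = ¾ - ((-103 - 79) + m)/4 = ¾ - (-182 + m)/4 = ¾ + (91/2 - m/4) = 185/4 - m/4)
-1*(-111530) + ((109260 - 26214) + p(234)) = -1*(-111530) + ((109260 - 26214) + (185/4 - ¼*234)) = 111530 + (83046 + (185/4 - 117/2)) = 111530 + (83046 - 49/4) = 111530 + 332135/4 = 778255/4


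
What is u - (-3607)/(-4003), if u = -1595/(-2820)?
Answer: -757391/2257692 ≈ -0.33547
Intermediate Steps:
u = 319/564 (u = -1595*(-1/2820) = 319/564 ≈ 0.56560)
u - (-3607)/(-4003) = 319/564 - (-3607)/(-4003) = 319/564 - (-3607)*(-1)/4003 = 319/564 - 1*3607/4003 = 319/564 - 3607/4003 = -757391/2257692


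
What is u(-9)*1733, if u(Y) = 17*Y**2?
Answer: 2386341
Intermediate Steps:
u(-9)*1733 = (17*(-9)**2)*1733 = (17*81)*1733 = 1377*1733 = 2386341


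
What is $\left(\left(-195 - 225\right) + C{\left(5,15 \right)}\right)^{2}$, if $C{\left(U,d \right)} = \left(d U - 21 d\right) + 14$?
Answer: $417316$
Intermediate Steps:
$C{\left(U,d \right)} = 14 - 21 d + U d$ ($C{\left(U,d \right)} = \left(U d - 21 d\right) + 14 = \left(- 21 d + U d\right) + 14 = 14 - 21 d + U d$)
$\left(\left(-195 - 225\right) + C{\left(5,15 \right)}\right)^{2} = \left(\left(-195 - 225\right) + \left(14 - 315 + 5 \cdot 15\right)\right)^{2} = \left(-420 + \left(14 - 315 + 75\right)\right)^{2} = \left(-420 - 226\right)^{2} = \left(-646\right)^{2} = 417316$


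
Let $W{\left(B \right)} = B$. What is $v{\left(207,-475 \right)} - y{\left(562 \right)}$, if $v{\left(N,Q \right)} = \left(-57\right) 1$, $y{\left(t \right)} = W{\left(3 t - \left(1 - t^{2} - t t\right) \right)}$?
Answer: $-633430$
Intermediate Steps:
$y{\left(t \right)} = -1 + 2 t^{2} + 3 t$ ($y{\left(t \right)} = 3 t - \left(1 - t^{2} - t t\right) = 3 t + \left(\left(t^{2} + t^{2}\right) - 1\right) = 3 t + \left(2 t^{2} - 1\right) = 3 t + \left(-1 + 2 t^{2}\right) = -1 + 2 t^{2} + 3 t$)
$v{\left(N,Q \right)} = -57$
$v{\left(207,-475 \right)} - y{\left(562 \right)} = -57 - \left(-1 + 2 \cdot 562^{2} + 3 \cdot 562\right) = -57 - \left(-1 + 2 \cdot 315844 + 1686\right) = -57 - \left(-1 + 631688 + 1686\right) = -57 - 633373 = -633430$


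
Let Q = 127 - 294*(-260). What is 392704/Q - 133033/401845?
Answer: 147620201169/30768066115 ≈ 4.7978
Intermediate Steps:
Q = 76567 (Q = 127 + 76440 = 76567)
392704/Q - 133033/401845 = 392704/76567 - 133033/401845 = 147620201169/30768066115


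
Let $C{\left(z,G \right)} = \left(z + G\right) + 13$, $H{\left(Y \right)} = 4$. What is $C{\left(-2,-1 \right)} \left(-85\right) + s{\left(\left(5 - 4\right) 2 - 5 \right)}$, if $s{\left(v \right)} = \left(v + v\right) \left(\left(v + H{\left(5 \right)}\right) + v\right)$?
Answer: $-838$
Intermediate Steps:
$C{\left(z,G \right)} = 13 + G + z$ ($C{\left(z,G \right)} = \left(G + z\right) + 13 = 13 + G + z$)
$s{\left(v \right)} = 2 v \left(4 + 2 v\right)$ ($s{\left(v \right)} = \left(v + v\right) \left(\left(v + 4\right) + v\right) = 2 v \left(\left(4 + v\right) + v\right) = 2 v \left(4 + 2 v\right)$)
$C{\left(-2,-1 \right)} \left(-85\right) + s{\left(\left(5 - 4\right) 2 - 5 \right)} = \left(13 - 1 - 2\right) \left(-85\right) + 4 \left(\left(5 - 4\right) 2 - 5\right) \left(2 - \left(5 - \left(5 - 4\right) 2\right)\right) = 10 \left(-85\right) + 4 \left(1 \cdot 2 - 5\right) \left(2 + \left(1 \cdot 2 - 5\right)\right) = -850 + 4 \left(2 - 5\right) \left(2 + \left(2 - 5\right)\right) = -850 + 4 \left(-3\right) \left(2 - 3\right) = -850 + 4 \left(-3\right) \left(-1\right) = -850 + 12 = -838$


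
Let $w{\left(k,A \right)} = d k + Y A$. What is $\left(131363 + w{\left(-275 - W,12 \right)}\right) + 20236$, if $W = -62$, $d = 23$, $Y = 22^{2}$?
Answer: $152508$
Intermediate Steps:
$Y = 484$
$w{\left(k,A \right)} = 23 k + 484 A$
$\left(131363 + w{\left(-275 - W,12 \right)}\right) + 20236 = \left(131363 + \left(23 \left(-275 - -62\right) + 484 \cdot 12\right)\right) + 20236 = \left(131363 + \left(23 \left(-275 + 62\right) + 5808\right)\right) + 20236 = \left(131363 + \left(23 \left(-213\right) + 5808\right)\right) + 20236 = \left(131363 + \left(-4899 + 5808\right)\right) + 20236 = \left(131363 + 909\right) + 20236 = 132272 + 20236 = 152508$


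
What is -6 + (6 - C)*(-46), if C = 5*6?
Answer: 1098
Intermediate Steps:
C = 30
-6 + (6 - C)*(-46) = -6 + (6 - 1*30)*(-46) = -6 + (6 - 30)*(-46) = -6 - 24*(-46) = -6 + 1104 = 1098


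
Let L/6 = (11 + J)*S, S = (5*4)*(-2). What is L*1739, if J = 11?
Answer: -9181920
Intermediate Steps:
S = -40 (S = 20*(-2) = -40)
L = -5280 (L = 6*((11 + 11)*(-40)) = 6*(22*(-40)) = 6*(-880) = -5280)
L*1739 = -5280*1739 = -9181920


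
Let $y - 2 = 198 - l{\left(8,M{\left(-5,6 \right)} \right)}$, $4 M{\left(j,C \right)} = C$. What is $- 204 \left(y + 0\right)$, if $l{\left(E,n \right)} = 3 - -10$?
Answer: $-38148$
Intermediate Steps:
$M{\left(j,C \right)} = \frac{C}{4}$
$l{\left(E,n \right)} = 13$ ($l{\left(E,n \right)} = 3 + 10 = 13$)
$y = 187$ ($y = 2 + \left(198 - 13\right) = 2 + 185 = 187$)
$- 204 \left(y + 0\right) = - 204 \left(187 + 0\right) = \left(-204\right) 187 = -38148$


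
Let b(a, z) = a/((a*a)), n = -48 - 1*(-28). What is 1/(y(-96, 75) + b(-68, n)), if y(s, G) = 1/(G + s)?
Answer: -1428/89 ≈ -16.045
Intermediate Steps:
n = -20 (n = -48 + 28 = -20)
b(a, z) = 1/a (b(a, z) = a/(a²) = a/a² = 1/a)
1/(y(-96, 75) + b(-68, n)) = 1/(1/(75 - 96) + 1/(-68)) = 1/(1/(-21) - 1/68) = 1/(-1/21 - 1/68) = 1/(-89/1428) = -1428/89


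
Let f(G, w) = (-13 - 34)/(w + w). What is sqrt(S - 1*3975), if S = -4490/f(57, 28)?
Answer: sqrt(3036905)/47 ≈ 37.078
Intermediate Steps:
f(G, w) = -47/(2*w) (f(G, w) = -47*1/(2*w) = -47/(2*w))
S = 251440/47 (S = -4490/((-47/2/28)) = -4490/((-47/2*1/28)) = -4490/(-47/56) = -4490*(-56/47) = 251440/47 ≈ 5349.8)
sqrt(S - 1*3975) = sqrt(251440/47 - 1*3975) = sqrt(251440/47 - 3975) = sqrt(64615/47) = sqrt(3036905)/47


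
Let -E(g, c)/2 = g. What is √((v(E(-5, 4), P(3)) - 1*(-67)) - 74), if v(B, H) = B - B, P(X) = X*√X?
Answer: I*√7 ≈ 2.6458*I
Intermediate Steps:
P(X) = X^(3/2)
E(g, c) = -2*g
v(B, H) = 0
√((v(E(-5, 4), P(3)) - 1*(-67)) - 74) = √((0 - 1*(-67)) - 74) = √((0 + 67) - 74) = √(67 - 74) = √(-7) = I*√7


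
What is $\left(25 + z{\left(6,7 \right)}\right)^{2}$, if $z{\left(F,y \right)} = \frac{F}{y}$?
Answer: $\frac{32761}{49} \approx 668.59$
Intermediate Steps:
$\left(25 + z{\left(6,7 \right)}\right)^{2} = \left(25 + \frac{6}{7}\right)^{2} = \left(\frac{181}{7}\right)^{2} = \frac{32761}{49}$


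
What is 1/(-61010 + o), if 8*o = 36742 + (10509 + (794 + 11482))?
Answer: -8/428553 ≈ -1.8667e-5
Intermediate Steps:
o = 59527/8 (o = (36742 + (10509 + (794 + 11482)))/8 = (36742 + (10509 + 12276))/8 = (36742 + 22785)/8 = (⅛)*59527 = 59527/8 ≈ 7440.9)
1/(-61010 + o) = 1/(-61010 + 59527/8) = 1/(-428553/8) = -8/428553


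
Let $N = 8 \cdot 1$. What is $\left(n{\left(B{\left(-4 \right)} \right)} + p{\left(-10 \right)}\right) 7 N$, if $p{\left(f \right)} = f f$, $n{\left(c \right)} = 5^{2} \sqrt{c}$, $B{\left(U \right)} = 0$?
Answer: $5600$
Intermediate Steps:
$n{\left(c \right)} = 25 \sqrt{c}$
$N = 8$
$p{\left(f \right)} = f^{2}$
$\left(n{\left(B{\left(-4 \right)} \right)} + p{\left(-10 \right)}\right) 7 N = \left(25 \sqrt{0} + \left(-10\right)^{2}\right) 7 \cdot 8 = \left(25 \cdot 0 + 100\right) 56 = \left(0 + 100\right) 56 = 100 \cdot 56 = 5600$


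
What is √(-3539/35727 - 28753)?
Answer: 7*I*√748999763310/35727 ≈ 169.57*I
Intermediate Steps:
√(-3539/35727 - 28753) = √(-1027261970/35727) = 7*I*√748999763310/35727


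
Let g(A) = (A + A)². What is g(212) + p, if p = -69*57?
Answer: 175843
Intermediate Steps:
g(A) = 4*A² (g(A) = (2*A)² = 4*A²)
p = -3933
g(212) + p = 4*212² - 3933 = 4*44944 - 3933 = 179776 - 3933 = 175843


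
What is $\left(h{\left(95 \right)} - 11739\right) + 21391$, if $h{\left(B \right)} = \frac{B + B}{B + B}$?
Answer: $9653$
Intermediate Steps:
$h{\left(B \right)} = 1$ ($h{\left(B \right)} = \frac{2 B}{2 B} = 2 B \frac{1}{2 B} = 1$)
$\left(h{\left(95 \right)} - 11739\right) + 21391 = \left(1 - 11739\right) + 21391 = -11738 + 21391 = 9653$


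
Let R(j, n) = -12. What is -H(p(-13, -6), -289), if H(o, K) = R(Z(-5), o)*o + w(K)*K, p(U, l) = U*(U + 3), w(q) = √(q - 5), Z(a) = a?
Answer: 1560 + 2023*I*√6 ≈ 1560.0 + 4955.3*I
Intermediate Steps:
w(q) = √(-5 + q)
p(U, l) = U*(3 + U)
H(o, K) = -12*o + K*√(-5 + K) (H(o, K) = -12*o + √(-5 + K)*K = -12*o + K*√(-5 + K))
-H(p(-13, -6), -289) = -(-(-156)*(3 - 13) - 289*√(-5 - 289)) = -(-(-156)*(-10) - 2023*I*√6) = -(-12*130 - 2023*I*√6) = -(-1560 - 2023*I*√6) = 1560 + 2023*I*√6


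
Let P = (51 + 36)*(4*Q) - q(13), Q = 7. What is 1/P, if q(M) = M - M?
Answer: 1/2436 ≈ 0.00041051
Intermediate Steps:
q(M) = 0
P = 2436 (P = (51 + 36)*(4*7) - 1*0 = 87*28 + 0 = 2436 + 0 = 2436)
1/P = 1/2436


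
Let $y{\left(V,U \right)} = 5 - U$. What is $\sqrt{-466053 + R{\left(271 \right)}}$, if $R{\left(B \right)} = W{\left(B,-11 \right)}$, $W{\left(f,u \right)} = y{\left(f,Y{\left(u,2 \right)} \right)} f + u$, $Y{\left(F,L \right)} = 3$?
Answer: $i \sqrt{465522} \approx 682.29 i$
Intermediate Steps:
$W{\left(f,u \right)} = u + 2 f$ ($W{\left(f,u \right)} = \left(5 - 3\right) f + u = 2 f + u = u + 2 f$)
$R{\left(B \right)} = -11 + 2 B$
$\sqrt{-466053 + R{\left(271 \right)}} = \sqrt{-466053 + \left(-11 + 2 \cdot 271\right)} = \sqrt{-466053 + \left(-11 + 542\right)} = \sqrt{-466053 + 531} = \sqrt{-465522} = i \sqrt{465522}$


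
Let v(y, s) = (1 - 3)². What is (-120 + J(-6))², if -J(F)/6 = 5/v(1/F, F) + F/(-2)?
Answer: 84681/4 ≈ 21170.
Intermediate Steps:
v(y, s) = 4 (v(y, s) = (-2)² = 4)
J(F) = -15/2 + 3*F (J(F) = -6*(5/4 + F/(-2)) = -6*(5*(¼) + F*(-½)) = -6*(5/4 - F/2) = -15/2 + 3*F)
(-120 + J(-6))² = (-120 + (-15/2 + 3*(-6)))² = (-120 + (-15/2 - 18))² = (-120 - 51/2)² = (-291/2)² = 84681/4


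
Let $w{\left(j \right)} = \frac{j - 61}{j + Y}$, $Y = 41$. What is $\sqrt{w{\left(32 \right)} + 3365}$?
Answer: $\frac{4 \sqrt{1120623}}{73} \approx 58.005$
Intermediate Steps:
$w{\left(j \right)} = \frac{-61 + j}{41 + j}$ ($w{\left(j \right)} = \frac{j - 61}{j + 41} = \frac{-61 + j}{41 + j}$)
$\sqrt{w{\left(32 \right)} + 3365} = \sqrt{\frac{-61 + 32}{41 + 32} + 3365} = \sqrt{\frac{1}{73} \left(-29\right) + 3365} = \sqrt{- \frac{29}{73} + 3365} = \sqrt{\frac{245616}{73}} = \frac{4 \sqrt{1120623}}{73}$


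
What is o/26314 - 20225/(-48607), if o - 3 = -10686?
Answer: 12932069/1279044598 ≈ 0.010111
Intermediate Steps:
o = -10683 (o = 3 - 10686 = -10683)
o/26314 - 20225/(-48607) = -10683/26314 - 20225/(-48607) = -10683*1/26314 - 20225*(-1/48607) = -10683/26314 + 20225/48607 = 12932069/1279044598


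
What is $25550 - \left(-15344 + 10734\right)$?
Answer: $30160$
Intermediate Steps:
$25550 - \left(-15344 + 10734\right) = 25550 - -4610 = 25550 + 4610 = 30160$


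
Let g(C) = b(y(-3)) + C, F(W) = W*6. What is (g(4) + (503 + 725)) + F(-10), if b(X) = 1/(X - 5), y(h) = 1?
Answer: 4687/4 ≈ 1171.8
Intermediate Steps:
F(W) = 6*W
b(X) = 1/(-5 + X)
g(C) = -¼ + C (g(C) = 1/(-5 + 1) + C = 1/(-4) + C = -¼ + C)
(g(4) + (503 + 725)) + F(-10) = ((-¼ + 4) + (503 + 725)) + 6*(-10) = (15/4 + 1228) - 60 = 4927/4 - 60 = 4687/4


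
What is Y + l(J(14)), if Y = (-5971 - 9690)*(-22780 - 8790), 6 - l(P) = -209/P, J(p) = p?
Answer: 6921849073/14 ≈ 4.9442e+8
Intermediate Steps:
l(P) = 6 + 209/P (l(P) = 6 - (-209)/P = 6 + 209/P)
Y = 494417770 (Y = -15661*(-31570) = 494417770)
Y + l(J(14)) = 494417770 + (6 + 209/14) = 494417770 + 293/14 = 6921849073/14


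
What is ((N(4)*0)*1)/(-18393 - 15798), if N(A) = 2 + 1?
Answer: 0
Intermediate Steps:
N(A) = 3
((N(4)*0)*1)/(-18393 - 15798) = ((3*0)*1)/(-18393 - 15798) = (0*1)/(-34191) = 0*(-1/34191) = 0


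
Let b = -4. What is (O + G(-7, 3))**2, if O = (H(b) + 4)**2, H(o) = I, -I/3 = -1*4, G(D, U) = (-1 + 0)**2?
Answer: 66049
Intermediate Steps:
G(D, U) = 1 (G(D, U) = (-1)**2 = 1)
I = 12 (I = -(-3)*4 = -3*(-4) = 12)
H(o) = 12
O = 256 (O = (12 + 4)**2 = 16**2 = 256)
(O + G(-7, 3))**2 = (256 + 1)**2 = 257**2 = 66049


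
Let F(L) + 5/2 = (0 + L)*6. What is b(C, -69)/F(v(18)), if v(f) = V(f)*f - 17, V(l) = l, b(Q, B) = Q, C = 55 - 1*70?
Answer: -30/3679 ≈ -0.0081544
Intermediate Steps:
C = -15 (C = 55 - 70 = -15)
v(f) = -17 + f² (v(f) = f*f - 17 = f² - 17 = -17 + f²)
F(L) = -5/2 + 6*L (F(L) = -5/2 + (0 + L)*6 = -5/2 + L*6 = -5/2 + 6*L)
b(C, -69)/F(v(18)) = -15/(-5/2 + 6*(-17 + 18²)) = -15/(-5/2 + 6*(-17 + 324)) = -15/(-5/2 + 6*307) = -15/(-5/2 + 1842) = -15/3679/2 = -15*2/3679 = -30/3679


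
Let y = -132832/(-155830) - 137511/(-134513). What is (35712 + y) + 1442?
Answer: 389415131980803/10480580395 ≈ 37156.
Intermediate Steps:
y = 19647984973/10480580395 (y = -132832*(-1/155830) - 137511*(-1/134513) = 66416/77915 + 137511/134513 = 19647984973/10480580395 ≈ 1.8747)
(35712 + y) + 1442 = (35712 + 19647984973/10480580395) + 1442 = 374302135051213/10480580395 + 1442 = 389415131980803/10480580395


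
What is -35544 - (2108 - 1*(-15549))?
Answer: -53201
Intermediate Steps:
-35544 - (2108 - 1*(-15549)) = -35544 - (2108 + 15549) = -35544 - 1*17657 = -35544 - 17657 = -53201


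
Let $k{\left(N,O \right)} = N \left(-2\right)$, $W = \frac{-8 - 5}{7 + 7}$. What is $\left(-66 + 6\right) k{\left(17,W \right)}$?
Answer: $2040$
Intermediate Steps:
$W = - \frac{13}{14} \approx -0.92857$
$k{\left(N,O \right)} = - 2 N$
$\left(-66 + 6\right) k{\left(17,W \right)} = \left(-66 + 6\right) \left(\left(-2\right) 17\right) = \left(-60\right) \left(-34\right) = 2040$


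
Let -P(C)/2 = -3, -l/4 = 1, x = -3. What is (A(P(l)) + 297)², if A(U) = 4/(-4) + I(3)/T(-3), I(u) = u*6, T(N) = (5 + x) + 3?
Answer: 2244004/25 ≈ 89760.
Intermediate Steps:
l = -4 (l = -4*1 = -4)
P(C) = 6 (P(C) = -2*(-3) = 6)
T(N) = 5 (T(N) = (5 - 3) + 3 = 2 + 3 = 5)
I(u) = 6*u
A(U) = 13/5 (A(U) = 4/(-4) + (6*3)/5 = 4*(-¼) + 18*(⅕) = -1 + 18/5 = 13/5)
(A(P(l)) + 297)² = (13/5 + 297)² = (1498/5)² = 2244004/25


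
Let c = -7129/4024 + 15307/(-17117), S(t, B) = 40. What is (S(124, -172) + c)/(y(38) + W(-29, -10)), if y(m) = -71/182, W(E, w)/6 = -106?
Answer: -234009217169/3988875089492 ≈ -0.058665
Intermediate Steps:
W(E, w) = -636 (W(E, w) = 6*(-106) = -636)
y(m) = -71/182 (y(m) = -71*1/182 = -71/182)
c = -183622461/68878808 (c = -7129*1/4024 + 15307*(-1/17117) = -7129/4024 - 15307/17117 = -183622461/68878808 ≈ -2.6659)
(S(124, -172) + c)/(y(38) + W(-29, -10)) = (40 - 183622461/68878808)/(-71/182 - 636) = 2571529859/(68878808*(-115823/182)) = (2571529859/68878808)*(-182/115823) = -234009217169/3988875089492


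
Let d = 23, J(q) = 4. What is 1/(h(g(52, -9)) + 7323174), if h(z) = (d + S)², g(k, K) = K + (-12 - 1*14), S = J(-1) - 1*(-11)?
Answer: 1/7324618 ≈ 1.3653e-7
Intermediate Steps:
S = 15 (S = 4 - 1*(-11) = 4 + 11 = 15)
g(k, K) = -26 + K (g(k, K) = K + (-12 - 14) = K - 26 = -26 + K)
h(z) = 1444 (h(z) = (23 + 15)² = 38² = 1444)
1/(h(g(52, -9)) + 7323174) = 1/(1444 + 7323174) = 1/7324618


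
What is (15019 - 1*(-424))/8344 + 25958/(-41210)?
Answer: 209906239/171928120 ≈ 1.2209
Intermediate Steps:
(15019 - 1*(-424))/8344 + 25958/(-41210) = (15019 + 424)*(1/8344) + 25958*(-1/41210) = 15443*(1/8344) - 12979/20605 = 15443/8344 - 12979/20605 = 209906239/171928120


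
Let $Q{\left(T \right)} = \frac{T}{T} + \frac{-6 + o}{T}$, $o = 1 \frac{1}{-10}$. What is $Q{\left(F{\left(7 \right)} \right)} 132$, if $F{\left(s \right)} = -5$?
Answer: $\frac{7326}{25} \approx 293.04$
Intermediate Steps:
$o = - \frac{1}{10}$ ($o = 1 \left(- \frac{1}{10}\right) = - \frac{1}{10} \approx -0.1$)
$Q{\left(T \right)} = 1 - \frac{61}{10 T}$ ($Q{\left(T \right)} = \frac{T}{T} + \frac{-6 - \frac{1}{10}}{T} = 1 - \frac{61}{10 T}$)
$Q{\left(F{\left(7 \right)} \right)} 132 = \frac{- \frac{61}{10} - 5}{-5} \cdot 132 = \left(- \frac{1}{5}\right) \left(- \frac{111}{10}\right) 132 = \frac{111}{50} \cdot 132 = \frac{7326}{25}$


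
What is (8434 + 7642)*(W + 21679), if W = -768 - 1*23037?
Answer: -34177576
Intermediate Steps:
W = -23805 (W = -768 - 23037 = -23805)
(8434 + 7642)*(W + 21679) = (8434 + 7642)*(-23805 + 21679) = 16076*(-2126) = -34177576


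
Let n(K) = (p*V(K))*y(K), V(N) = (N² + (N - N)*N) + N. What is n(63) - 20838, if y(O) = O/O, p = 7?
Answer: 7386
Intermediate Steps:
V(N) = N + N² (V(N) = (N² + 0*N) + N = (N² + 0) + N = N² + N = N + N²)
y(O) = 1
n(K) = 7*K*(1 + K) (n(K) = (7*(K*(1 + K)))*1 = (7*K*(1 + K))*1 = 7*K*(1 + K))
n(63) - 20838 = 7*63*(1 + 63) - 20838 = 7*63*64 - 20838 = 28224 - 20838 = 7386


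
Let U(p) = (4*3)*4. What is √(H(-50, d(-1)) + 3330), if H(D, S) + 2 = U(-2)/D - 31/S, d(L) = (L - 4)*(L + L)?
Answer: √332394/10 ≈ 57.654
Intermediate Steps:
U(p) = 48 (U(p) = 12*4 = 48)
d(L) = 2*L*(-4 + L) (d(L) = (-4 + L)*(2*L) = 2*L*(-4 + L))
H(D, S) = -2 - 31/S + 48/D (H(D, S) = -2 + (48/D - 31/S) = -2 + (-31/S + 48/D) = -2 - 31/S + 48/D)
√(H(-50, d(-1)) + 3330) = √((-2 - 31*(-1/(2*(-4 - 1))) + 48/(-50)) + 3330) = √((-2 - 31/(2*(-1)*(-5)) + 48*(-1/50)) + 3330) = √((-2 - 31/10 - 24/25) + 3330) = √(-303/50 + 3330) = √(166197/50) = √332394/10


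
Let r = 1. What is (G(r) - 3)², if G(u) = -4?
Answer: 49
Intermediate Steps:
(G(r) - 3)² = (-4 - 3)² = (-7)² = 49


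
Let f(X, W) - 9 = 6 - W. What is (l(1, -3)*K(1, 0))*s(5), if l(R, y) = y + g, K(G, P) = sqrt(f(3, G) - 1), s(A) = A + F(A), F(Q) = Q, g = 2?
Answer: -10*sqrt(13) ≈ -36.056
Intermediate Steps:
f(X, W) = 15 - W (f(X, W) = 9 + (6 - W) = 15 - W)
s(A) = 2*A (s(A) = A + A = 2*A)
K(G, P) = sqrt(14 - G) (K(G, P) = sqrt((15 - G) - 1) = sqrt(14 - G))
l(R, y) = 2 + y (l(R, y) = y + 2 = 2 + y)
(l(1, -3)*K(1, 0))*s(5) = ((2 - 3)*sqrt(14 - 1*1))*(2*5) = -sqrt(14 - 1)*10 = -sqrt(13)*10 = -10*sqrt(13)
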